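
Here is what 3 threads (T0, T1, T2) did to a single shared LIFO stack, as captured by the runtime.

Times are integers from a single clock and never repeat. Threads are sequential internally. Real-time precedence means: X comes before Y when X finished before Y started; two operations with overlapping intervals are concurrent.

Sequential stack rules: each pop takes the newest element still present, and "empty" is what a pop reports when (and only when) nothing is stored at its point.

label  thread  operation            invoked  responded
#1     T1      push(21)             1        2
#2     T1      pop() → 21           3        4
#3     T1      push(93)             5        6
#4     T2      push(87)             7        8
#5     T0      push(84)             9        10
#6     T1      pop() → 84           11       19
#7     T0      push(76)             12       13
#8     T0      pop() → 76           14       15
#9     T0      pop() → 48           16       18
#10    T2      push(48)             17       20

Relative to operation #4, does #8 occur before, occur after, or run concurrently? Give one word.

#8 spans [14,15], #4 spans [7,8]
resp(#4)=8 < inv(#8)=14

after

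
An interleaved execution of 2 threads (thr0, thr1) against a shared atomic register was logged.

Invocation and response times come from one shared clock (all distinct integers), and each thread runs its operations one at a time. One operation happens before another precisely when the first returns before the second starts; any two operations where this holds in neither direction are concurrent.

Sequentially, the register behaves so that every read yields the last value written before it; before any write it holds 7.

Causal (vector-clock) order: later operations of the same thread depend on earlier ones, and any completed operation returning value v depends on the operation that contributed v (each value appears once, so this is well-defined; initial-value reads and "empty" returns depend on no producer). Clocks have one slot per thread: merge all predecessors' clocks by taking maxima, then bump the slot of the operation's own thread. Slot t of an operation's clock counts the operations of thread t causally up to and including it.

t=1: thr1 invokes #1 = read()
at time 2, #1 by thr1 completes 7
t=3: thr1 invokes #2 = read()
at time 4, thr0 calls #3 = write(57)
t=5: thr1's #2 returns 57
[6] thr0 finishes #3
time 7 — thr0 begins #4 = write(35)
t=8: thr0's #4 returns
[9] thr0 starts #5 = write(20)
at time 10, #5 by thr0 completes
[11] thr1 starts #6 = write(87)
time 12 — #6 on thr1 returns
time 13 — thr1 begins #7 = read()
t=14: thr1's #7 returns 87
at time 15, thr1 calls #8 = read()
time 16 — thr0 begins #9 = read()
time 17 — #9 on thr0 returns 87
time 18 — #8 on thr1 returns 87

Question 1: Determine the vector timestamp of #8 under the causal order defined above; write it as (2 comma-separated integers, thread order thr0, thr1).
(1, 5)

VC(#1, invoked at 1): no causal predecessors; +1 on thr1 → (0, 1)
VC(#3, invoked at 4): no causal predecessors; +1 on thr0 → (1, 0)
from VC(#3)=(1, 0), #4 (invoked 7) maxes components and bumps thr0 → (2, 0)
from VC(#1)=(0, 1), VC(#3)=(1, 0), #2 (invoked 3) maxes components and bumps thr1 → (1, 2)
from VC(#4)=(2, 0), #5 (invoked 9) maxes components and bumps thr0 → (3, 0)
from VC(#2)=(1, 2), #6 (invoked 11) maxes components and bumps thr1 → (1, 3)
from VC(#6)=(1, 3), #7 (invoked 13) maxes components and bumps thr1 → (1, 4)
from VC(#6)=(1, 3), VC(#7)=(1, 4), #8 (invoked 15) maxes components and bumps thr1 → (1, 5)
from VC(#5)=(3, 0), VC(#6)=(1, 3), #9 (invoked 16) maxes components and bumps thr0 → (4, 3)
target: VC(#8) = (1, 5)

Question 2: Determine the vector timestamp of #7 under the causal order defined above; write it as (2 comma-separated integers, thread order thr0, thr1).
(1, 4)

no predecessors for #1 (invoked 1): thr1 increments from zero → (0, 1)
no predecessors for #3 (invoked 4): thr0 increments from zero → (1, 0)
merge at #4 (invoked 7): VC(#3)=(1, 0), own-thread bump on thr0 → (2, 0)
merge at #2 (invoked 3): VC(#1)=(0, 1), VC(#3)=(1, 0), own-thread bump on thr1 → (1, 2)
merge at #5 (invoked 9): VC(#4)=(2, 0), own-thread bump on thr0 → (3, 0)
merge at #6 (invoked 11): VC(#2)=(1, 2), own-thread bump on thr1 → (1, 3)
merge at #7 (invoked 13): VC(#6)=(1, 3), own-thread bump on thr1 → (1, 4)
merge at #8 (invoked 15): VC(#6)=(1, 3), VC(#7)=(1, 4), own-thread bump on thr1 → (1, 5)
merge at #9 (invoked 16): VC(#5)=(3, 0), VC(#6)=(1, 3), own-thread bump on thr0 → (4, 3)
target: VC(#7) = (1, 4)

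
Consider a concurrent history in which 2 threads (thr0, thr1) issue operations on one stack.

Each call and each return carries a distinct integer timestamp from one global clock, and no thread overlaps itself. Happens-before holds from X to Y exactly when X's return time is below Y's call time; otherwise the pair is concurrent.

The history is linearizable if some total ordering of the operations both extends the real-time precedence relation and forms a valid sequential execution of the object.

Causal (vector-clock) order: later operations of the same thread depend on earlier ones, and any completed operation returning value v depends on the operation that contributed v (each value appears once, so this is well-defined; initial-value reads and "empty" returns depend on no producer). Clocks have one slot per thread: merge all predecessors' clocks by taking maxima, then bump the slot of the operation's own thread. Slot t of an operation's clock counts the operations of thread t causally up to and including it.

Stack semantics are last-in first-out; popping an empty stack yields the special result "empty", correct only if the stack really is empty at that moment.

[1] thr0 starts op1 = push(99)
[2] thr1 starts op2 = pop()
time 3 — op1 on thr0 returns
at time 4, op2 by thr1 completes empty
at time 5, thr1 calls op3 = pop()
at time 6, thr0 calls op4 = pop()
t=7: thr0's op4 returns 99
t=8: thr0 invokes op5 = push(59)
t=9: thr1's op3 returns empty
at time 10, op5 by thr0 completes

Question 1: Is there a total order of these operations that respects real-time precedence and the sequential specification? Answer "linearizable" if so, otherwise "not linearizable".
linearizable

witness order: op2, op1, op4, op3, op5
step 1: op2 pop() → empty — stack <>
step 2: op1 push(99) — stack <99>
step 3: op4 pop() → 99 — stack <>
step 4: op3 pop() → empty — stack <>
step 5: op5 push(59) — stack <59>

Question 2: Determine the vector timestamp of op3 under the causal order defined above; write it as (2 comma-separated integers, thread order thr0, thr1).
Answer: (0, 2)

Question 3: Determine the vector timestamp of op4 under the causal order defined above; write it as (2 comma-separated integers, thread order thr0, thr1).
Answer: (2, 0)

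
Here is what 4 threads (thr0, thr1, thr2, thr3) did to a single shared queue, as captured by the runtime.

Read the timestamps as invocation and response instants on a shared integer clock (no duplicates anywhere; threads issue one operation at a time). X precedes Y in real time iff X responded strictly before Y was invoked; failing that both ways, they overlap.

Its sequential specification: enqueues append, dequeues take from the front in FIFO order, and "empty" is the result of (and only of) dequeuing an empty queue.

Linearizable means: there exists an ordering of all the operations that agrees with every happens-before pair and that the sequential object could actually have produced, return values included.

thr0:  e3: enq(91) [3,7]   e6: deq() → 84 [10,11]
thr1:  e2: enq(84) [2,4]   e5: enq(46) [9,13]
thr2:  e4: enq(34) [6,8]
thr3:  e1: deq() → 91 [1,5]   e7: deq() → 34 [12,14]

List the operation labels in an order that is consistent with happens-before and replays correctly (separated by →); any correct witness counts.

step 1: e3 enq(91) — queue <91>
step 2: e1 deq() → 91 — queue <>
step 3: e2 enq(84) — queue <84>
step 4: e4 enq(34) — queue <84,34>
step 5: e5 enq(46) — queue <84,34,46>
step 6: e6 deq() → 84 — queue <34,46>
step 7: e7 deq() → 34 — queue <46>

e3 → e1 → e2 → e4 → e5 → e6 → e7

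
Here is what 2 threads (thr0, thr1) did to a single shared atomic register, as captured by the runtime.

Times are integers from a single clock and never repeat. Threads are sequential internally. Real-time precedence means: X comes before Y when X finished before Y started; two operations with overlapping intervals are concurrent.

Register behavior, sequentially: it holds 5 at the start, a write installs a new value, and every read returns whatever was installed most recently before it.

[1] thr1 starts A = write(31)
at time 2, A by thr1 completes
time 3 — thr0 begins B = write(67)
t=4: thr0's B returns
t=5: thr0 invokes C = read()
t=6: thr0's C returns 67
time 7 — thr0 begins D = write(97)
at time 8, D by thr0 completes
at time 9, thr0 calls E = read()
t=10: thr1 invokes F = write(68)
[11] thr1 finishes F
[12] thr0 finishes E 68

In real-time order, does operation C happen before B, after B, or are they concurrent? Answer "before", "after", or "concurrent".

after

C spans [5,6], B spans [3,4]
resp(B)=4 < inv(C)=5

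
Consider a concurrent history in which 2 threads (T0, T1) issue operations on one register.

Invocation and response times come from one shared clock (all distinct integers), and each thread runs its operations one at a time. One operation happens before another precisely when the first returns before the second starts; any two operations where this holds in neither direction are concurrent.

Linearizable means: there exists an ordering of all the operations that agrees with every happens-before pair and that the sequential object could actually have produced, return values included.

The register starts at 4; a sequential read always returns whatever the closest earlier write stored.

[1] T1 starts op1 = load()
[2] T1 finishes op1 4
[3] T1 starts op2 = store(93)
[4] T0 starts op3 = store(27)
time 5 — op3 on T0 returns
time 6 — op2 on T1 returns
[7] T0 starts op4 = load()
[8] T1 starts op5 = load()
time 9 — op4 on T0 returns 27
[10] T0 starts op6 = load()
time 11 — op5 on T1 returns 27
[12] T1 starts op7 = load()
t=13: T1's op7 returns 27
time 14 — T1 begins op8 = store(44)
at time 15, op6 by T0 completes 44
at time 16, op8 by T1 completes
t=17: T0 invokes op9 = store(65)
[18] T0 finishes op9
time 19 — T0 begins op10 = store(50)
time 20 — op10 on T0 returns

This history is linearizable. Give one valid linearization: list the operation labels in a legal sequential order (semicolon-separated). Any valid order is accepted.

op1; op2; op3; op4; op5; op7; op8; op6; op9; op10

step 1: op1 load() → 4 — value 4
step 2: op2 store(93) — value 93
step 3: op3 store(27) — value 27
step 4: op4 load() → 27 — value 27
step 5: op5 load() → 27 — value 27
step 6: op7 load() → 27 — value 27
step 7: op8 store(44) — value 44
step 8: op6 load() → 44 — value 44
step 9: op9 store(65) — value 65
step 10: op10 store(50) — value 50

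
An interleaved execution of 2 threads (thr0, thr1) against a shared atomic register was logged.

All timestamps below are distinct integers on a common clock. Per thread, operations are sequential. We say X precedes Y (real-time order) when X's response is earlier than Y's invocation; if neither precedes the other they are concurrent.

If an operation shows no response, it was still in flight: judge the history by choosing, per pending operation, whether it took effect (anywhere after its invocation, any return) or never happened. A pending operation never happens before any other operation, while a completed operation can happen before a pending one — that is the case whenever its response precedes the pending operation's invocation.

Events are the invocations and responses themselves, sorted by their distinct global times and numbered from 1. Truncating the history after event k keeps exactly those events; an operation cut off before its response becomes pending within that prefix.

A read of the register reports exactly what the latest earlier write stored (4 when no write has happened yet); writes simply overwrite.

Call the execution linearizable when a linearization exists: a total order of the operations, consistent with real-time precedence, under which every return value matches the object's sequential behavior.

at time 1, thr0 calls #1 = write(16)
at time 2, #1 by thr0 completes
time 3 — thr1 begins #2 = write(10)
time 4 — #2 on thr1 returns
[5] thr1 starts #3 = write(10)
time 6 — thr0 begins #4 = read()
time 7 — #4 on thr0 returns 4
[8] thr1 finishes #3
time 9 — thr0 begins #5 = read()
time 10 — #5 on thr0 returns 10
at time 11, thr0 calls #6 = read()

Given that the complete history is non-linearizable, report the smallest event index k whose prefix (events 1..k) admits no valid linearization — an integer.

a valid linearization of events 1..6 exists, for instance #1, #2:
after step 1 (#1 write(16)): value 16
after step 2 (#2 write(10)): value 10
event 7 — #4's response, time 7 — after it, nothing linearizes
every completion of the 1 pending operation (#3) was checked; none linearizes
e.g. #1, #2, #4 (pending dropped): illegal at step 3, since #4 read() → 4 cannot apply there

7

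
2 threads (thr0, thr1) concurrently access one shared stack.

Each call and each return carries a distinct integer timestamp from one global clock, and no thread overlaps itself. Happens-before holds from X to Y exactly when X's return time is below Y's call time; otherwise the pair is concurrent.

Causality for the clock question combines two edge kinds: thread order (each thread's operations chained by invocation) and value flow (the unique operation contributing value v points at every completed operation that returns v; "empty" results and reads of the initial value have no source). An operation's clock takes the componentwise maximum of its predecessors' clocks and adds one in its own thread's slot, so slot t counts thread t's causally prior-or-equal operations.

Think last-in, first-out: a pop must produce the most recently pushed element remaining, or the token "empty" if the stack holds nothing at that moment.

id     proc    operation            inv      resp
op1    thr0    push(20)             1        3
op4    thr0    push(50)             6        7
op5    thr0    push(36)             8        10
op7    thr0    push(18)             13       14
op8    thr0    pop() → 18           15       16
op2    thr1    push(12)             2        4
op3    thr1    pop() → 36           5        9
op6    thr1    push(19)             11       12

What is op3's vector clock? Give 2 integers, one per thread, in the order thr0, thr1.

(3, 2)

invoked at 2, op2 has no predecessors; its own thr1 bump gives (0, 1)
invoked at 1, op1 has no predecessors; its own thr0 bump gives (1, 0)
VC(op4, invoked at 6): max of VC(op1)=(1, 0), then +1 on thread thr0 → (2, 0)
VC(op5, invoked at 8): max of VC(op4)=(2, 0), then +1 on thread thr0 → (3, 0)
VC(op7, invoked at 13): max of VC(op5)=(3, 0), then +1 on thread thr0 → (4, 0)
VC(op3, invoked at 5): max of VC(op2)=(0, 1), VC(op5)=(3, 0), then +1 on thread thr1 → (3, 2)
VC(op8, invoked at 15): max of VC(op7)=(4, 0), then +1 on thread thr0 → (5, 0)
VC(op6, invoked at 11): max of VC(op3)=(3, 2), then +1 on thread thr1 → (3, 3)
target: VC(op3) = (3, 2)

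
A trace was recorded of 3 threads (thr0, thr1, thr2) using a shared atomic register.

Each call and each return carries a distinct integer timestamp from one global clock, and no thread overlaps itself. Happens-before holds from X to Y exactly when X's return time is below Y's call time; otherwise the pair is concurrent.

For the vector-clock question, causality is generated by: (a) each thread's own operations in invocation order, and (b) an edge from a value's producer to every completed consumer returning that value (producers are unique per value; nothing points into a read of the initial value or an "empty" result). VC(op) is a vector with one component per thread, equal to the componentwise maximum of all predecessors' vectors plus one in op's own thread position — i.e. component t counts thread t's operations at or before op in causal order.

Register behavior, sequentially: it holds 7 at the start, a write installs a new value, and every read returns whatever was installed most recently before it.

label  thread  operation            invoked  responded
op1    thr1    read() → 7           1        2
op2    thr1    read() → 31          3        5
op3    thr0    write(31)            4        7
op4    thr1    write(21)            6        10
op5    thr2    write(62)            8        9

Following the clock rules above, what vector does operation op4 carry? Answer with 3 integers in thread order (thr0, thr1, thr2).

(1, 3, 0)

root op op5, invoked 8: fresh clock plus thr2's own tick → (0, 0, 1)
root op op1, invoked 1: fresh clock plus thr1's own tick → (0, 1, 0)
root op op3, invoked 4: fresh clock plus thr0's own tick → (1, 0, 0)
invoked at 3, op2 merges VC(op1)=(0, 1, 0), VC(op3)=(1, 0, 0) and bumps thr1's slot → (1, 2, 0)
invoked at 6, op4 merges VC(op2)=(1, 2, 0) and bumps thr1's slot → (1, 3, 0)
target: VC(op4) = (1, 3, 0)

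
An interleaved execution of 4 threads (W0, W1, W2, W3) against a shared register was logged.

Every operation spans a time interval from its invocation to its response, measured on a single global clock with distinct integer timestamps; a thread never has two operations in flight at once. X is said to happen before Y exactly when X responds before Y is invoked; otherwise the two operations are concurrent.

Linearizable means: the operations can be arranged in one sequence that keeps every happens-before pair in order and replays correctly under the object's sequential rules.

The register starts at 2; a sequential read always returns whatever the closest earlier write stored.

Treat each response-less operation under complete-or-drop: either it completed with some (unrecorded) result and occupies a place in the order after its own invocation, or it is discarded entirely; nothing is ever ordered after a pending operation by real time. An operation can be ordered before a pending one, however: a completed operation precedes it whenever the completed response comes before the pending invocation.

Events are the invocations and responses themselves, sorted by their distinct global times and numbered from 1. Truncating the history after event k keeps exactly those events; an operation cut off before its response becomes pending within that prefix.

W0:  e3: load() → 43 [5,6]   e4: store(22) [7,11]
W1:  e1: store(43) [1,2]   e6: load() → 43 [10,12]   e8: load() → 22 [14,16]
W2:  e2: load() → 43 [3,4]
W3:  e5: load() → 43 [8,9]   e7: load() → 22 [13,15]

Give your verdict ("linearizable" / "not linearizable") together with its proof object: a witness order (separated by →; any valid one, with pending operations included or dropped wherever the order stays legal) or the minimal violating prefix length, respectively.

linearizable — witness: e1 → e2 → e3 → e5 → e6 → e4 → e7 → e8

1. e1 store(43), leaving value 43
2. e2 load() → 43, leaving value 43
3. e3 load() → 43, leaving value 43
4. e5 load() → 43, leaving value 43
5. e6 load() → 43, leaving value 43
6. e4 store(22), leaving value 22
7. e7 load() → 22, leaving value 22
8. e8 load() → 22, leaving value 22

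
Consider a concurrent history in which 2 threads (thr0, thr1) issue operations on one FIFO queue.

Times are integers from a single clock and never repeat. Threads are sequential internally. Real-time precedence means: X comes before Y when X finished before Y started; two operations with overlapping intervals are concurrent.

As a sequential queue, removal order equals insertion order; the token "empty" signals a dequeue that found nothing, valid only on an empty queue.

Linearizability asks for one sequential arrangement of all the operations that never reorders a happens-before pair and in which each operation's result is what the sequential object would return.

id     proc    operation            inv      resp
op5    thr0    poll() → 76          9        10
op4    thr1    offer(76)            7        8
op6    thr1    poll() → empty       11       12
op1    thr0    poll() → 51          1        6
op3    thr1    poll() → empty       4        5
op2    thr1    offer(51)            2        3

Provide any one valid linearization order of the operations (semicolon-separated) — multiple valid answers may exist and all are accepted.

after step 1 (op2 offer(51)): queue <51>
after step 2 (op1 poll() → 51): queue <>
after step 3 (op3 poll() → empty): queue <>
after step 4 (op4 offer(76)): queue <76>
after step 5 (op5 poll() → 76): queue <>
after step 6 (op6 poll() → empty): queue <>

op2; op1; op3; op4; op5; op6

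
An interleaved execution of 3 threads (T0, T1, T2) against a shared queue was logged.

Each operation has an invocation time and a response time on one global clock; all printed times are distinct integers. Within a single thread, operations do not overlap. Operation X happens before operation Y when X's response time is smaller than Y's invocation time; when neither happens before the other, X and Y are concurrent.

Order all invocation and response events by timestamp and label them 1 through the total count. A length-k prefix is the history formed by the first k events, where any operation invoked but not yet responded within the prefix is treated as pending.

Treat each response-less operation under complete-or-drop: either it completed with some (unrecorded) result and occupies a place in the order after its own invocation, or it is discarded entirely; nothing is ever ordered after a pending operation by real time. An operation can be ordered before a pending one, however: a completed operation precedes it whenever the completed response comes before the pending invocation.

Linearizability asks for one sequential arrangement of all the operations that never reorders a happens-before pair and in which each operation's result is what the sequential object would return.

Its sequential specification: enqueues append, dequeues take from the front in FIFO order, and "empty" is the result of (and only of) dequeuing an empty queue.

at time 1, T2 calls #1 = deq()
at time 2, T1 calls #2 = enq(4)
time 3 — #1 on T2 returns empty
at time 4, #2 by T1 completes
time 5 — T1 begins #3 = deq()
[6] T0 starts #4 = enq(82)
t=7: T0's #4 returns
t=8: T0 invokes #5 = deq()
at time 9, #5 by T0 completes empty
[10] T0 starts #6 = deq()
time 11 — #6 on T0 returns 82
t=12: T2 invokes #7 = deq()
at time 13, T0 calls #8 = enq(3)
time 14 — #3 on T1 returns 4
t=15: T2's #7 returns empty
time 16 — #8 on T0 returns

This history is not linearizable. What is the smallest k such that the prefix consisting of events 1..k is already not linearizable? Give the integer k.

events 1..8 are still linearizable — one witness is #1, #2, #3, #4:
1. #1 deq() → empty, leaving queue <>
2. #2 enq(4), leaving queue <4>
3. #3 deq() (pending, included), leaving queue <>
4. #4 enq(82), leaving queue <82>
adding event 9 (#5 responds at 9) leaves no legal real-time order
every completion of the 1 pending operation (#3) was checked; none linearizes
for example #1, #2, #4, #5 (pending dropped) fails at step 4: #5 deq() → empty is not legal there
for example #2, #1, #4, #5 (pending dropped) fails at step 2: #1 deq() → empty is not legal there

9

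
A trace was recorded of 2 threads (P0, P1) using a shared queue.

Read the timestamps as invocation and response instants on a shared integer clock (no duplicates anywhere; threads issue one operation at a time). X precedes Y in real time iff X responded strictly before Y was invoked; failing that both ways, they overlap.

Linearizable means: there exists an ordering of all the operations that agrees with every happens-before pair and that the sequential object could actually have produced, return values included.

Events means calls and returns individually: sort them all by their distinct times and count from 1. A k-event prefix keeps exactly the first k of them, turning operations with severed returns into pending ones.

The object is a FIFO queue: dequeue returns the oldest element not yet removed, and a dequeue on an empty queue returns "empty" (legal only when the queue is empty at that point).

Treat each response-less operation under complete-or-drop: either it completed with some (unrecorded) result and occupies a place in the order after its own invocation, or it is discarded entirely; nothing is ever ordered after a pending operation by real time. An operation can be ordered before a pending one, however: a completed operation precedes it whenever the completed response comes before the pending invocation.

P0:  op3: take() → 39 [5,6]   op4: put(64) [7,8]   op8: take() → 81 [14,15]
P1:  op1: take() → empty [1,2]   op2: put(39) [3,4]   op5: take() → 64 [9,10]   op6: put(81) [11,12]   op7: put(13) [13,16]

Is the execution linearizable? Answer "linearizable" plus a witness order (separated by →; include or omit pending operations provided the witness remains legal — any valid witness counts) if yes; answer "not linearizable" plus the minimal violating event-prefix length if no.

linearizable — witness: op1 → op2 → op3 → op4 → op5 → op6 → op7 → op8

1. op1 take() → empty, leaving queue <>
2. op2 put(39), leaving queue <39>
3. op3 take() → 39, leaving queue <>
4. op4 put(64), leaving queue <64>
5. op5 take() → 64, leaving queue <>
6. op6 put(81), leaving queue <81>
7. op7 put(13), leaving queue <81,13>
8. op8 take() → 81, leaving queue <13>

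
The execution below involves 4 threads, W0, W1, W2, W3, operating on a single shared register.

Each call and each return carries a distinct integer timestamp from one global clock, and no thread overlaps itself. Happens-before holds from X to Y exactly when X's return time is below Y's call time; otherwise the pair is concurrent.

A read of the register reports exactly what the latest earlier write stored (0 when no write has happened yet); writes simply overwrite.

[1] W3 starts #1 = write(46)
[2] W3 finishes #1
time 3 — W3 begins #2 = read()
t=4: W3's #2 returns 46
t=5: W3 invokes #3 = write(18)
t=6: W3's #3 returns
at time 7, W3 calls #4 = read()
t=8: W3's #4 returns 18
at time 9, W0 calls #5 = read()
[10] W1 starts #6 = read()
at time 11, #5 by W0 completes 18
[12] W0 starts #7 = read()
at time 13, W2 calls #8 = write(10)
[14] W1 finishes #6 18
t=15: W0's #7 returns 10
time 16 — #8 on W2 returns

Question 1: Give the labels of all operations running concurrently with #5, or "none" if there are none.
Answer: #6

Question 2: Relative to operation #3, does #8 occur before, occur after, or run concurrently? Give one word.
Answer: after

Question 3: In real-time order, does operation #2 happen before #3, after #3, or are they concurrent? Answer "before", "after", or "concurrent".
Answer: before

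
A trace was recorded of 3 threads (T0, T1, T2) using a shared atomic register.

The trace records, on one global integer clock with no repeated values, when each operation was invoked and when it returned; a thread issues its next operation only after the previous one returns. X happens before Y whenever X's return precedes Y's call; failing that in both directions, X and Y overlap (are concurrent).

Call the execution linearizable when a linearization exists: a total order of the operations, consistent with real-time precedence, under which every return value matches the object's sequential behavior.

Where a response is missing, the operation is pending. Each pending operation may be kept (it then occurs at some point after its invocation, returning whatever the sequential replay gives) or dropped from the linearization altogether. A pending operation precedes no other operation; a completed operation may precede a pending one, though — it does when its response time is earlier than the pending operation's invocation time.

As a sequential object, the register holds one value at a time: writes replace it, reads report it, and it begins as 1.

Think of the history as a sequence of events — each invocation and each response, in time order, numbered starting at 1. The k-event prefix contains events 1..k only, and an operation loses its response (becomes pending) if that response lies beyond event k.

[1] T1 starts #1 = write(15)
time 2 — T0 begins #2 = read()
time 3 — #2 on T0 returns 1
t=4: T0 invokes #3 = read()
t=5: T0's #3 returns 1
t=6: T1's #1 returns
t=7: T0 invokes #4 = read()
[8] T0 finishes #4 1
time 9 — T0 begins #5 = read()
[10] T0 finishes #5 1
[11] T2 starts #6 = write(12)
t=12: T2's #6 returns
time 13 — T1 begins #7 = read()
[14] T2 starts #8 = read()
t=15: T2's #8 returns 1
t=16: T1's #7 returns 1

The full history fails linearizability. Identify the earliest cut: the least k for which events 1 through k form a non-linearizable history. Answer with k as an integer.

8

one valid order for events 1..7 is #2, #3, #1:
step 1: #2 read() → 1 — value 1
step 2: #3 read() → 1 — value 1
step 3: #1 write(15) — value 15
at event 8 (#4's time-8 response) nothing linearizes any more
sample order #1, #2, #3, #4 stalls at step 2 — #2 read() → 1 has no legal effect
sample order #2, #1, #3, #4 stalls at step 3 — #3 read() → 1 has no legal effect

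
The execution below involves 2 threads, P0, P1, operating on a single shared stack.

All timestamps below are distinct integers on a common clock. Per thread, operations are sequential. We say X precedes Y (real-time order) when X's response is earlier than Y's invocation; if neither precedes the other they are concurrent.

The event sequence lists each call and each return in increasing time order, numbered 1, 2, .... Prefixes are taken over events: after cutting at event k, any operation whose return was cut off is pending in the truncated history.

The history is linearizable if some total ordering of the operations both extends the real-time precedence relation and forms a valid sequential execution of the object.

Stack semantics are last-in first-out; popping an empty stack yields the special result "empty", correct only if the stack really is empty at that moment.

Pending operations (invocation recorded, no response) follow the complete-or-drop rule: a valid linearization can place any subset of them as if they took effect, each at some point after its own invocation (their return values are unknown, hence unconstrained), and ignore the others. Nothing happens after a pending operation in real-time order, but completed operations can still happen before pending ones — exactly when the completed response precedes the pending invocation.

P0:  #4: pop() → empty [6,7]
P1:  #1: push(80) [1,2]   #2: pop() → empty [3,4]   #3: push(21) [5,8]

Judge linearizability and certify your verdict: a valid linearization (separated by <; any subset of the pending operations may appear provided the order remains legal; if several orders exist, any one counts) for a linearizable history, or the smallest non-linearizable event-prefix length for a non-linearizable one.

not linearizable — minimal violating prefix: 4 events

events 1..3 are fine; event 4 — the response of #2 at time 4 — makes the prefix non-linearizable
the sole real-time-consistent order of 2 completed operations fails the stack replay
take #1, #2: step 2 already fails, because #2 pop() → empty cannot occur there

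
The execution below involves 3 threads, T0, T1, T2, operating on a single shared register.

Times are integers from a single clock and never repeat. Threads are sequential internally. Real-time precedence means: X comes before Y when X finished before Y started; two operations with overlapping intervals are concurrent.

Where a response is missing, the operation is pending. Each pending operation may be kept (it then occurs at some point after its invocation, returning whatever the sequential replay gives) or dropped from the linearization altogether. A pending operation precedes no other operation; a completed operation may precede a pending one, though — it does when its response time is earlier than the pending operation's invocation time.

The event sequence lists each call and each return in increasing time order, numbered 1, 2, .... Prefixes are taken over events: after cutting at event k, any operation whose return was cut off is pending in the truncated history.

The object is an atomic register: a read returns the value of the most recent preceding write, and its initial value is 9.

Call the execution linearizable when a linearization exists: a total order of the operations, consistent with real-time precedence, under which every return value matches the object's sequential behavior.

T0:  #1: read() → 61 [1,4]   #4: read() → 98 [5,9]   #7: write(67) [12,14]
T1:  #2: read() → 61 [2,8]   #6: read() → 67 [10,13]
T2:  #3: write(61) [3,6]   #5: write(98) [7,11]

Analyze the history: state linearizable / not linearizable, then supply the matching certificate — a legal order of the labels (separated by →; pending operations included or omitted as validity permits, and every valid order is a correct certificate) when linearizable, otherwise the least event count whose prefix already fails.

1. #3 write(61), leaving value 61
2. #1 read() → 61, leaving value 61
3. #2 read() → 61, leaving value 61
4. #5 write(98), leaving value 98
5. #4 read() → 98, leaving value 98
6. #7 write(67), leaving value 67
7. #6 read() → 67, leaving value 67

linearizable — witness: #3 → #1 → #2 → #5 → #4 → #7 → #6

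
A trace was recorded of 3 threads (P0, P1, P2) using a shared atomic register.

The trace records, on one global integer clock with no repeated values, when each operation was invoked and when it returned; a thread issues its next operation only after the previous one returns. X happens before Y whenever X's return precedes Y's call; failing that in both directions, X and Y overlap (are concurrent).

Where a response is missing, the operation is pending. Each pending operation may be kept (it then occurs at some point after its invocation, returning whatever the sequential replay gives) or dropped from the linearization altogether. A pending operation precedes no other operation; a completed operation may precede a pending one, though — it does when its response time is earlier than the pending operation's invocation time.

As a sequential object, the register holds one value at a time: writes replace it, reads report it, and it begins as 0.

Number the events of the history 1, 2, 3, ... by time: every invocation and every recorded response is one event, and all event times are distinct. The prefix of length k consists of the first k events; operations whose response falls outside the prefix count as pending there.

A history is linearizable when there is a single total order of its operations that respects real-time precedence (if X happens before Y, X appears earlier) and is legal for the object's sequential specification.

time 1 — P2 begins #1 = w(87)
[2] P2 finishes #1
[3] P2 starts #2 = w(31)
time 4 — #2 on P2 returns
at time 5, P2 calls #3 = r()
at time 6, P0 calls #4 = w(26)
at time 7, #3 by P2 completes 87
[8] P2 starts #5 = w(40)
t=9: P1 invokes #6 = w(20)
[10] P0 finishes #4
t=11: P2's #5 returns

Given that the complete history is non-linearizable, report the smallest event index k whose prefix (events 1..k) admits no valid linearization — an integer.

events 1..6 are still linearizable — one witness is #1, #2:
step 1: #1 w(87) — value 87
step 2: #2 w(31) — value 31
adding event 7 (#3 responds at 7) leaves no legal real-time order
completion choices over the 1 pending operation (#4) were checked; none helps
one such order, #1, #2, #3 (pending dropped), breaks at step 3 where #3 r() → 87 is illegal

7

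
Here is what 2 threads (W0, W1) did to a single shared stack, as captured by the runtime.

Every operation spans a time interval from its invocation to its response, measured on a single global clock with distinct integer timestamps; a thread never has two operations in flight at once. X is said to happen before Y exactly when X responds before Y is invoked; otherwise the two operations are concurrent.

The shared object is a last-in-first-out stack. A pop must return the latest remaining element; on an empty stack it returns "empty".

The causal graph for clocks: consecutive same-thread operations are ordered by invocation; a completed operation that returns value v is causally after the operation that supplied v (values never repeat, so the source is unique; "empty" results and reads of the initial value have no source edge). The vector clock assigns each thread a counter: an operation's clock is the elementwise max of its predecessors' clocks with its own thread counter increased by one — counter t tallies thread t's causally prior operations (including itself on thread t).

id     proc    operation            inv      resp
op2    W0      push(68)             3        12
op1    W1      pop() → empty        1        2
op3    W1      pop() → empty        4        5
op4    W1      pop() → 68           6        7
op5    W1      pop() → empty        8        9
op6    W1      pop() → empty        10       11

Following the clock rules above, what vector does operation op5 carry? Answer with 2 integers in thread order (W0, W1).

op1, invoked 1, has no incoming edges; only W1's bump applies → (0, 1)
op2, invoked 3, has no incoming edges; only W0's bump applies → (1, 0)
merge at op3 (invoked 4): VC(op1)=(0, 1), own-thread bump on W1 → (0, 2)
merge at op4 (invoked 6): VC(op2)=(1, 0), VC(op3)=(0, 2), own-thread bump on W1 → (1, 3)
merge at op5 (invoked 8): VC(op4)=(1, 3), own-thread bump on W1 → (1, 4)
merge at op6 (invoked 10): VC(op5)=(1, 4), own-thread bump on W1 → (1, 5)
target: VC(op5) = (1, 4)

(1, 4)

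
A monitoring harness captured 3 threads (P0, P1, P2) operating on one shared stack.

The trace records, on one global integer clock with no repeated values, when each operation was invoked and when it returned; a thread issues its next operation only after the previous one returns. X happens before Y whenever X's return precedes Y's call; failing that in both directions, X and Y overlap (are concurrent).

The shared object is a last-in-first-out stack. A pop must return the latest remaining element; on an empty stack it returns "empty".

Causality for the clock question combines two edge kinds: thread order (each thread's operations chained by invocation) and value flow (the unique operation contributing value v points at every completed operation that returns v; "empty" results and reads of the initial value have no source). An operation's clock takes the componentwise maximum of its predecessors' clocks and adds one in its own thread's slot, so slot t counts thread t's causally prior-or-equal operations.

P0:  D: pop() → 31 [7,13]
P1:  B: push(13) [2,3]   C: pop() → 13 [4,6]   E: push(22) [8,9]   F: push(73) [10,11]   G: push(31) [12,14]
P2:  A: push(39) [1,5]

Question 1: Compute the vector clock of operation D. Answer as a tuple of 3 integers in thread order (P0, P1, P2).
invoked at 1, A has no predecessors; its own P2 bump gives (0, 0, 1)
invoked at 2, B has no predecessors; its own P1 bump gives (0, 1, 0)
from VC(B)=(0, 1, 0), C (invoked 4) maxes components and bumps P1 → (0, 2, 0)
from VC(C)=(0, 2, 0), E (invoked 8) maxes components and bumps P1 → (0, 3, 0)
from VC(E)=(0, 3, 0), F (invoked 10) maxes components and bumps P1 → (0, 4, 0)
from VC(F)=(0, 4, 0), G (invoked 12) maxes components and bumps P1 → (0, 5, 0)
from VC(G)=(0, 5, 0), D (invoked 7) maxes components and bumps P0 → (1, 5, 0)
target: VC(D) = (1, 5, 0)

(1, 5, 0)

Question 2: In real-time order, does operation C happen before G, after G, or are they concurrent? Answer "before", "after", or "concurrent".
C spans [4,6], G spans [12,14]
resp(C)=6 < inv(G)=12

before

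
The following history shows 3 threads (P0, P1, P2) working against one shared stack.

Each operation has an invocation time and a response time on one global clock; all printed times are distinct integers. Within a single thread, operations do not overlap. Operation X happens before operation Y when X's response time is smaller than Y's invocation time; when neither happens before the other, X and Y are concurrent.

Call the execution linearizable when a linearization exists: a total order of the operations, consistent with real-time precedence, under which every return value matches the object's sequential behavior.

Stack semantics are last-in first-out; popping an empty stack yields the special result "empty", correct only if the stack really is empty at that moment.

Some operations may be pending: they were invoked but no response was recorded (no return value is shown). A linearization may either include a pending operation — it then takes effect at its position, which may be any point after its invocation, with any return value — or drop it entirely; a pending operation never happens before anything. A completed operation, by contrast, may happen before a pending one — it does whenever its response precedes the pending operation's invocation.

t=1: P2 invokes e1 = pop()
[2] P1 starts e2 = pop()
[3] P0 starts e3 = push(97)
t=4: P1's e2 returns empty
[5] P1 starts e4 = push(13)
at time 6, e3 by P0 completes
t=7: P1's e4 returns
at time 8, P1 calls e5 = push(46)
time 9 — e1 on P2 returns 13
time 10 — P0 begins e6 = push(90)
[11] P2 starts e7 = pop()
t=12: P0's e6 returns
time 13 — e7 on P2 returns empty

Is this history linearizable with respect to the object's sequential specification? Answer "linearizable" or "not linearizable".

prefix check: 1..12 passes, 1..13 fails once e7's time-13 response joins
checked exhaustively: 24 real-time-consistent orders of 6 completed operations, zero legal stack replays
include/drop combinations of the 1 pending operation (e5) were all tried; none helps
take e1, e2, e3, e4, e6, e7 (pending dropped): step 1 already fails, because e1 pop() → 13 cannot occur there
take e1, e2, e3, e4, e7, e6 (pending dropped): step 1 already fails, because e1 pop() → 13 cannot occur there

not linearizable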